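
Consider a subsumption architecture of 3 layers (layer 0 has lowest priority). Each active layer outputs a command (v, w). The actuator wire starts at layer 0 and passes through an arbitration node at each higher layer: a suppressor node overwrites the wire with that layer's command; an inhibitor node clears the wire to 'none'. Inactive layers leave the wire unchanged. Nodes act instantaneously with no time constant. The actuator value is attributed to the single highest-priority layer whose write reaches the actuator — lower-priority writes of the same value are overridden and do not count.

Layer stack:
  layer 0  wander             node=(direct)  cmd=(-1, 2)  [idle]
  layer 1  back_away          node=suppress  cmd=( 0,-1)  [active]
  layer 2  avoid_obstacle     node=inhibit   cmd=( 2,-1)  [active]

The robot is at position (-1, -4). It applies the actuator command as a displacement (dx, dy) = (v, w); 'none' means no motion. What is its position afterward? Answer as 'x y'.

-1 -4

layer 0 (wander) idle — none
layer 1 (back_away) active — suppresses: (0, -1)
layer 2 (avoid_obstacle) active — inhibits: none
→ actuator none
position: (-1, -4) + none = (-1, -4)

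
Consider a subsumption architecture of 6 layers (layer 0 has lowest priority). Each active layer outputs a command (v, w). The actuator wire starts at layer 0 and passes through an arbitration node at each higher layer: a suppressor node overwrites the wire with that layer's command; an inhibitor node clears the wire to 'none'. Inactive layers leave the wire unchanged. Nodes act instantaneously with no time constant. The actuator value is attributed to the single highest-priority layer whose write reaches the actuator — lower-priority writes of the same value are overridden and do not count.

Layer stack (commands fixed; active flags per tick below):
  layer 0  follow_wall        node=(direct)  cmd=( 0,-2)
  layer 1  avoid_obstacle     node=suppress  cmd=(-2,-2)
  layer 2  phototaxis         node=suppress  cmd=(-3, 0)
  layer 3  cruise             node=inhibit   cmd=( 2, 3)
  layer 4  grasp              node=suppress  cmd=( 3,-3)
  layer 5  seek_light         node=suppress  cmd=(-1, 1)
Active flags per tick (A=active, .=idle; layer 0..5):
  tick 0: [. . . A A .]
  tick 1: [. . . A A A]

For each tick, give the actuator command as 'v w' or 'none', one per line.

3 -3
-1 1

tick 0:
  [0] follow_wall off; wire := none
  [1] avoid_obstacle off; pass none
  [2] phototaxis off; pass none
  [3] cruise on (inhibit); wire := none
  [4] grasp on (suppress); wire := (3, -3)
  [5] seek_light off; pass (3, -3)
  output (3, -3)
tick 1:
  [0] follow_wall off; wire := none
  [1] avoid_obstacle off; pass none
  [2] phototaxis off; pass none
  [3] cruise on (inhibit); wire := none
  [4] grasp on (suppress); wire := (3, -3)
  [5] seek_light on (suppress); wire := (-1, 1)
  output (-1, 1)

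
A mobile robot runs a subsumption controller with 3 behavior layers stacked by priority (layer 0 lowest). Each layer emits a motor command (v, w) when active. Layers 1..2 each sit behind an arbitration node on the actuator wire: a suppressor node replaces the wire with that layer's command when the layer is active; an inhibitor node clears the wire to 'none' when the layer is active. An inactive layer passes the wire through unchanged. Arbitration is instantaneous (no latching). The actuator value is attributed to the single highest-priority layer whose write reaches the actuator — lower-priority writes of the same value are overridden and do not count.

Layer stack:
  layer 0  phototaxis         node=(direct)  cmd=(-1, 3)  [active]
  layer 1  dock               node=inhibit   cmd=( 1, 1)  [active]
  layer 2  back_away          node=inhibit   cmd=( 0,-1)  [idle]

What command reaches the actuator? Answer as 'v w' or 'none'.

layer 0 (phototaxis) active — direct: (-1, 3)
layer 1 (dock) active — inhibits: none
layer 2 (back_away) idle — unchanged: none
→ actuator none

none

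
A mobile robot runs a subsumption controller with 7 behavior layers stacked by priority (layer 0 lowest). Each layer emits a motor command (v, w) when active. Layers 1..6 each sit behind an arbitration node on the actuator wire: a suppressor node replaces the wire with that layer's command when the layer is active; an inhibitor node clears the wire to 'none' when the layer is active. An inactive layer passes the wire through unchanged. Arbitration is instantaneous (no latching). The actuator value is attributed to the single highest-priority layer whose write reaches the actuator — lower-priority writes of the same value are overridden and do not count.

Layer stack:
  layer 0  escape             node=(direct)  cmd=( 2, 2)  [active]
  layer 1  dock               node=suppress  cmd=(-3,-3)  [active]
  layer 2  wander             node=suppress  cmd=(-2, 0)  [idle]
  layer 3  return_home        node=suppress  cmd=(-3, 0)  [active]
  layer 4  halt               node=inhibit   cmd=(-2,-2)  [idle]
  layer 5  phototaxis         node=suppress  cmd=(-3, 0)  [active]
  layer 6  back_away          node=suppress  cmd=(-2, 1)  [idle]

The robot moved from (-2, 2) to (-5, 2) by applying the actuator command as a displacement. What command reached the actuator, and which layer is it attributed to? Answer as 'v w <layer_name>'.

displacement = (-5, 2) − (-2, 2) = (-3, 0)
[0] escape on; wire := (2, 2)
[1] dock on (suppress); wire := (-3, -3)
[2] wander off; pass (-3, -3)
[3] return_home on (suppress); wire := (-3, 0)
[4] halt off; pass (-3, 0)
[5] phototaxis on (suppress); wire := (-3, 0)
[6] back_away off; pass (-3, 0)
output (-3, 0) — from layer 5 (phototaxis)

-3 0 phototaxis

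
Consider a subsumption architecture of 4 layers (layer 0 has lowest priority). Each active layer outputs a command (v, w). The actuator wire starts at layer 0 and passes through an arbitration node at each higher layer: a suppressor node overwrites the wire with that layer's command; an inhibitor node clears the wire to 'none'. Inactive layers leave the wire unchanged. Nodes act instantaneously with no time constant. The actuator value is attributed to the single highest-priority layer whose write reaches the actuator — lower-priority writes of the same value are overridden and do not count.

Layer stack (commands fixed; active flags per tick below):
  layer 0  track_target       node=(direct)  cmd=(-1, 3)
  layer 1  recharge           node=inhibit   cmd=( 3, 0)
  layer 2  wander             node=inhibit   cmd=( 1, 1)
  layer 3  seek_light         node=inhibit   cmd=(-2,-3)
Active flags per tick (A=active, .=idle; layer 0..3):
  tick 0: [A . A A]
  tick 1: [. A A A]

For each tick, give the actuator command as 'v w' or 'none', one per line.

none
none

tick 0:
  layer 0 (track_target) active — direct: (-1, 3)
  layer 1 (recharge) idle — unchanged: (-1, 3)
  layer 2 (wander) active — inhibits: none
  layer 3 (seek_light) active — inhibits: none
  → actuator none
tick 1:
  layer 0 (track_target) idle — none
  layer 1 (recharge) active — inhibits: none
  layer 2 (wander) active — inhibits: none
  layer 3 (seek_light) active — inhibits: none
  → actuator none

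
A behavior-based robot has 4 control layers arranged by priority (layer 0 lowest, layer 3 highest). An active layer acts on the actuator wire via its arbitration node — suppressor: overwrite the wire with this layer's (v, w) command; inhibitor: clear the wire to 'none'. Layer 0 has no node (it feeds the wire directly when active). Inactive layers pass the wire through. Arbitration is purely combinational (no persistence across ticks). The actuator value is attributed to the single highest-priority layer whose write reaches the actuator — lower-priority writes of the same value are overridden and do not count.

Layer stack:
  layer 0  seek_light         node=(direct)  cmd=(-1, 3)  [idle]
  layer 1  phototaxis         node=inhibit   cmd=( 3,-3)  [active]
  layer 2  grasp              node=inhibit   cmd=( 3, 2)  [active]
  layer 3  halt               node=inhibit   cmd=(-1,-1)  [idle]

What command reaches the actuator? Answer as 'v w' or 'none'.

none

layer 0 (seek_light) idle — none
layer 1 (phototaxis) active — inhibits: none
layer 2 (grasp) active — inhibits: none
layer 3 (halt) idle — unchanged: none
→ actuator none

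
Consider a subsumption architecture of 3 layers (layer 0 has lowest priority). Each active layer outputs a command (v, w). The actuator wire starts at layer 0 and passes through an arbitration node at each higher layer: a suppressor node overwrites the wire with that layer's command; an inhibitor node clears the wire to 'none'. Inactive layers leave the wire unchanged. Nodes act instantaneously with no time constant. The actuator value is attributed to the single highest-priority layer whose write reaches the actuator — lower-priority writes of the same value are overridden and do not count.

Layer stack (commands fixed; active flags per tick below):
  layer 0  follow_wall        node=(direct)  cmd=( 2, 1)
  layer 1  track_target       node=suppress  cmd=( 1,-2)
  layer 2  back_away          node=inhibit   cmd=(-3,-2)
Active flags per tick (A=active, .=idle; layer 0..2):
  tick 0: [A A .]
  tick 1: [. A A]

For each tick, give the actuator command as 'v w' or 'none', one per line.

1 -2
none

tick 0:
  [0] follow_wall on; wire := (2, 1)
  [1] track_target on (suppress); wire := (1, -2)
  [2] back_away off; pass (1, -2)
  output (1, -2)
tick 1:
  [0] follow_wall off; wire := none
  [1] track_target on (suppress); wire := (1, -2)
  [2] back_away on (inhibit); wire := none
  output none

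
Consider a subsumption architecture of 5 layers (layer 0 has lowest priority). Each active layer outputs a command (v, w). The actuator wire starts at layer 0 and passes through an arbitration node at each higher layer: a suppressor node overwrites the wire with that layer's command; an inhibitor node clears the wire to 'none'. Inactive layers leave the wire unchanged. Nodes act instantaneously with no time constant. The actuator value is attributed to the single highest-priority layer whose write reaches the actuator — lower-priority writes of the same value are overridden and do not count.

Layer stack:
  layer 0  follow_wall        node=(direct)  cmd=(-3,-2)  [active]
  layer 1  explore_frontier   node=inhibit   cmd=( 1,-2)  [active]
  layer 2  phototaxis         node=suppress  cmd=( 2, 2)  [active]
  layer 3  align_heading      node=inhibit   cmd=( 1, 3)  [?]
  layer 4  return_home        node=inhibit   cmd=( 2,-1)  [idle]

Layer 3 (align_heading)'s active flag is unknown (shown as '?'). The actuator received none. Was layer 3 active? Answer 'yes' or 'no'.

yes

If layer 3 is active=yes:
  actuator would be none
If layer 3 is active=no:
  actuator would be (2, 2)
Observed none, so layer 3 was active.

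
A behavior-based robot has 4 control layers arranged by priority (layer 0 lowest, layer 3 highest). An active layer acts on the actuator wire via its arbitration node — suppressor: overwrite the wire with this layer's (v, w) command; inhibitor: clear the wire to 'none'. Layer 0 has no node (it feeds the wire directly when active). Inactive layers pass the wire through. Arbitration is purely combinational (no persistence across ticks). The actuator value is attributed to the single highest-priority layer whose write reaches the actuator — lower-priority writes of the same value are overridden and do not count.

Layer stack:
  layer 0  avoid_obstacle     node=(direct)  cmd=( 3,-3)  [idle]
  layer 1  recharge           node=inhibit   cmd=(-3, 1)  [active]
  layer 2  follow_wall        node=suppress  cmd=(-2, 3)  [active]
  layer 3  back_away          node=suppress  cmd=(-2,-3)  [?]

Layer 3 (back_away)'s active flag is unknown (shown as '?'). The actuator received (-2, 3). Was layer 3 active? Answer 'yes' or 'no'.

If layer 3 is active=yes:
  actuator would be (-2, -3)
If layer 3 is active=no:
  actuator would be (-2, 3)
Observed (-2, 3), so layer 3 was idle.

no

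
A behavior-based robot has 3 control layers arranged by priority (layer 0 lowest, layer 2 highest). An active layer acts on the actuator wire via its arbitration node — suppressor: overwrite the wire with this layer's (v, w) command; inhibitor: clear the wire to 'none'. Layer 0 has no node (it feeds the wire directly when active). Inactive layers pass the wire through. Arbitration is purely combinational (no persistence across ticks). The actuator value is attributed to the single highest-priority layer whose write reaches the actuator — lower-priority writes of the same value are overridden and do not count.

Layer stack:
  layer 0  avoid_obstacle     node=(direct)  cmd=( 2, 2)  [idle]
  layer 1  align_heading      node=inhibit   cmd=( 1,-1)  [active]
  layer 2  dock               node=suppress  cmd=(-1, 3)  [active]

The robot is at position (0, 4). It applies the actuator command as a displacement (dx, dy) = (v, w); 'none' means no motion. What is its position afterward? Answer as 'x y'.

layer 0 (avoid_obstacle) idle — none
layer 1 (align_heading) active — inhibits: none
layer 2 (dock) active — suppresses: (-1, 3)
→ actuator (-1, 3)
position: (0, 4) + (-1, 3) = (-1, 7)

-1 7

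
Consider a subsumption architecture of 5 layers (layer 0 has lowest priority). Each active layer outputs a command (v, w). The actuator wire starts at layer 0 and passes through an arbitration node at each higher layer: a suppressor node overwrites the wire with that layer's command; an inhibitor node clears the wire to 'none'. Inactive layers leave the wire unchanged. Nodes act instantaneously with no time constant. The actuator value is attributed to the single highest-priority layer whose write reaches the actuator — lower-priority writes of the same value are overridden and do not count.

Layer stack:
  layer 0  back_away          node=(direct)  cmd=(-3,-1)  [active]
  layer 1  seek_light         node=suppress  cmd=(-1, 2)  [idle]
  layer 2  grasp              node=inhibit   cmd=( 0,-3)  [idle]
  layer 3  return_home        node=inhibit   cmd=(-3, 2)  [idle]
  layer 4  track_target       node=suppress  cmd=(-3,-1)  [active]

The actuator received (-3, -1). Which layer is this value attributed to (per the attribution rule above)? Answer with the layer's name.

track_target

layer 0 (back_away) active — direct: (-3, -1)
layer 1 (seek_light) idle — unchanged: (-3, -1)
layer 2 (grasp) idle — unchanged: (-3, -1)
layer 3 (return_home) idle — unchanged: (-3, -1)
layer 4 (track_target) active — suppresses: (-3, -1)
→ actuator (-3, -1)
last writer: layer 4 = track_target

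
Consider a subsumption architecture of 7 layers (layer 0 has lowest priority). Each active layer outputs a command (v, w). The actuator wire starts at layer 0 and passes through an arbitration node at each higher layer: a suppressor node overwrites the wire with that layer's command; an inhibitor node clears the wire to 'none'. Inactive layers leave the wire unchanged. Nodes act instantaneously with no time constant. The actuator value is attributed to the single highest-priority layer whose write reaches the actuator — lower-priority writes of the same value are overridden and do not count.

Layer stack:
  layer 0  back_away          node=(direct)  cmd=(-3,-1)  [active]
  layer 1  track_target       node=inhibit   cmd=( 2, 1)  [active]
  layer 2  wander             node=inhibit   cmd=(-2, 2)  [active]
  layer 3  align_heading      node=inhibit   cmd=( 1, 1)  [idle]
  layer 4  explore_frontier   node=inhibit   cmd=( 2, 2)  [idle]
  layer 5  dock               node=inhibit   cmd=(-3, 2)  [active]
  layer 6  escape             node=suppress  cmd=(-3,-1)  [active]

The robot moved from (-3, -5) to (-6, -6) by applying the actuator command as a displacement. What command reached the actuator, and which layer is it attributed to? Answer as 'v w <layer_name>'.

displacement = (-6, -6) − (-3, -5) = (-3, -1)
L0 back_away: active, feeds wire = (-3, -1)
L1 track_target: active, inhibitor → wire = none
L2 wander: active, inhibitor → wire = none
L3 align_heading: idle → wire stays none
L4 explore_frontier: idle → wire stays none
L5 dock: active, inhibitor → wire = none
L6 escape: active, suppressor → wire = (-3, -1)
actuator = (-3, -1) — from layer 6 (escape)

-3 -1 escape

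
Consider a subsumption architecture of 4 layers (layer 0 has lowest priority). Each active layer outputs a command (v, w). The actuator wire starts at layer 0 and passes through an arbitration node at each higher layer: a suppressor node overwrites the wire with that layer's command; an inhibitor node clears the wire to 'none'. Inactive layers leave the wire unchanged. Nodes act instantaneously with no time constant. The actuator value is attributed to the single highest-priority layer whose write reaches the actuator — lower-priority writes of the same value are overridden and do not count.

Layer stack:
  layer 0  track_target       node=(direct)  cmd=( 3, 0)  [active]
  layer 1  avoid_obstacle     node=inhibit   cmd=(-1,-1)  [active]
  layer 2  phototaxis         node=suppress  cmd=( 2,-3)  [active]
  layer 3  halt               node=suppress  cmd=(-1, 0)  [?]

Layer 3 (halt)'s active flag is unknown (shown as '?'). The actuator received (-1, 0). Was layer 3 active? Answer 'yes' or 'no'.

yes

If layer 3 is active=yes:
  actuator would be (-1, 0)
If layer 3 is active=no:
  actuator would be (2, -3)
Observed (-1, 0), so layer 3 was active.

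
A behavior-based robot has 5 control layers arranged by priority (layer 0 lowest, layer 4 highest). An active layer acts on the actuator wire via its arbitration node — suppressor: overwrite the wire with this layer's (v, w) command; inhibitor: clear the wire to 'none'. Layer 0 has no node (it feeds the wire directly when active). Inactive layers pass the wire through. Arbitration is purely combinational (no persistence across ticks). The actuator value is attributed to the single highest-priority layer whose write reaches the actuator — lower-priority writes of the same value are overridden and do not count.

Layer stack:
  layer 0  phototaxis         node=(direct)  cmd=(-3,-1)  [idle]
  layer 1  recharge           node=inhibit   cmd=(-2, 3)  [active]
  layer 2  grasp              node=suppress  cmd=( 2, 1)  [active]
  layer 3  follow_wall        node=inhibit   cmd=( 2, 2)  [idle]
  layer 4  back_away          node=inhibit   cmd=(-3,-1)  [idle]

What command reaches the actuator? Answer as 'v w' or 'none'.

2 1

L0 phototaxis: idle → wire = none
L1 recharge: active, inhibitor → wire = none
L2 grasp: active, suppressor → wire = (2, 1)
L3 follow_wall: idle → wire stays (2, 1)
L4 back_away: idle → wire stays (2, 1)
actuator = (2, 1)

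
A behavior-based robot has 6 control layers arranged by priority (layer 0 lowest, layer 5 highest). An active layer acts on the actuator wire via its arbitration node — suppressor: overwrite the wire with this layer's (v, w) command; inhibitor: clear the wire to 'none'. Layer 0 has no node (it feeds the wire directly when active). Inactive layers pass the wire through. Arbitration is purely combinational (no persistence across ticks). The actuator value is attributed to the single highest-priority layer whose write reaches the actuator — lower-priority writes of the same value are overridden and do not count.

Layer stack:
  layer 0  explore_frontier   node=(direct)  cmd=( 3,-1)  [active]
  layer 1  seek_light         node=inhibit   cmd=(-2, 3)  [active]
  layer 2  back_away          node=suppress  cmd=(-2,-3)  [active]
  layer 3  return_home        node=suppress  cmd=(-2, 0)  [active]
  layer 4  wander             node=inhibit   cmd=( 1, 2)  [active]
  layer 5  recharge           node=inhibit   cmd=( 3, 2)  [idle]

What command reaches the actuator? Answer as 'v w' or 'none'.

layer 0 (explore_frontier) active — direct: (3, -1)
layer 1 (seek_light) active — inhibits: none
layer 2 (back_away) active — suppresses: (-2, -3)
layer 3 (return_home) active — suppresses: (-2, 0)
layer 4 (wander) active — inhibits: none
layer 5 (recharge) idle — unchanged: none
→ actuator none

none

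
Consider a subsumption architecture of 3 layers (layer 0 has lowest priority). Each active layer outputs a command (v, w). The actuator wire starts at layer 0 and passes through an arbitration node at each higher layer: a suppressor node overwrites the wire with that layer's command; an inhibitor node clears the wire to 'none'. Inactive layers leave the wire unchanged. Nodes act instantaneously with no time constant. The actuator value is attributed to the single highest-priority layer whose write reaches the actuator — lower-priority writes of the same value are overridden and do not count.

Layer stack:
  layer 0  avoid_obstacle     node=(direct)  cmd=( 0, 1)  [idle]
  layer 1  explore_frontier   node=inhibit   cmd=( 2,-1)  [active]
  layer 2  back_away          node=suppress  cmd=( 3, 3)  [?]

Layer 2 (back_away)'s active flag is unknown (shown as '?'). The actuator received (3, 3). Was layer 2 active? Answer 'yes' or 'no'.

If layer 2 is active=yes:
  actuator would be (3, 3)
If layer 2 is active=no:
  actuator would be none
Observed (3, 3), so layer 2 was active.

yes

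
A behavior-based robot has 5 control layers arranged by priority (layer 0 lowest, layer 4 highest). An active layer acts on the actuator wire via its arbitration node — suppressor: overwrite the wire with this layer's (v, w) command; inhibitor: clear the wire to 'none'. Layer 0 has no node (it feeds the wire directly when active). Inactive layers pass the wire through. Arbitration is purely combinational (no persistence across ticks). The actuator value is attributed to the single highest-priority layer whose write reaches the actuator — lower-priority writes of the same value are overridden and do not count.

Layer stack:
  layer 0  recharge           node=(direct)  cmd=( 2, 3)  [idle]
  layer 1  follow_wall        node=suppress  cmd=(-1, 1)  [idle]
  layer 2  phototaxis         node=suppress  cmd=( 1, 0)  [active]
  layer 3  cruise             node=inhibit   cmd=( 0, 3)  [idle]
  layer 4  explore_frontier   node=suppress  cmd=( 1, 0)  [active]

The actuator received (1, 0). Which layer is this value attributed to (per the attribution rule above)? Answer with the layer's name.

explore_frontier

L0 recharge: idle → wire = none
L1 follow_wall: idle → wire stays none
L2 phototaxis: active, suppressor → wire = (1, 0)
L3 cruise: idle → wire stays (1, 0)
L4 explore_frontier: active, suppressor → wire = (1, 0)
actuator = (1, 0)
last writer: layer 4 = explore_frontier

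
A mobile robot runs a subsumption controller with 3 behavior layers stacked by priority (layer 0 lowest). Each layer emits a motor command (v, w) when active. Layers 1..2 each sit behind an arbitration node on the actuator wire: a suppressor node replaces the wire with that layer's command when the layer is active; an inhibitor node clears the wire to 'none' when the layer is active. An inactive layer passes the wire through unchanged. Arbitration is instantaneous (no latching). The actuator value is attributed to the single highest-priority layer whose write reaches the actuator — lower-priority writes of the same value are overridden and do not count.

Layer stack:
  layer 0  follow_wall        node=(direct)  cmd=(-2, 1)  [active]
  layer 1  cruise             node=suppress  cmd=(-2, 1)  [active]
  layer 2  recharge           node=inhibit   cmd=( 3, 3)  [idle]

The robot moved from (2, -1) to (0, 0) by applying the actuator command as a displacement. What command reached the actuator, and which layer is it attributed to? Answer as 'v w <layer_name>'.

-2 1 cruise

displacement = (0, 0) − (2, -1) = (-2, 1)
L0 follow_wall: active, feeds wire = (-2, 1)
L1 cruise: active, suppressor → wire = (-2, 1)
L2 recharge: idle → wire stays (-2, 1)
actuator = (-2, 1) — from layer 1 (cruise)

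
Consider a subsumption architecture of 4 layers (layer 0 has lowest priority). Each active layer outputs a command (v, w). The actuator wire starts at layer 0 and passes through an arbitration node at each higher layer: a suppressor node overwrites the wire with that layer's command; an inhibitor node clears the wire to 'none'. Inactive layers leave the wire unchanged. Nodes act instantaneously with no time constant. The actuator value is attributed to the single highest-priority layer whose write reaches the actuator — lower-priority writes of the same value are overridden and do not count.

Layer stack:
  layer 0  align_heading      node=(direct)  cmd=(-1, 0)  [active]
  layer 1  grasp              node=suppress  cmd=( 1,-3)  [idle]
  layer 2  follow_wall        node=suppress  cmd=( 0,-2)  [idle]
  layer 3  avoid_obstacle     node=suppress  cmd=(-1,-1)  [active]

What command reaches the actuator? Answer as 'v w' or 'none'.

-1 -1

[0] align_heading on; wire := (-1, 0)
[1] grasp off; pass (-1, 0)
[2] follow_wall off; pass (-1, 0)
[3] avoid_obstacle on (suppress); wire := (-1, -1)
output (-1, -1)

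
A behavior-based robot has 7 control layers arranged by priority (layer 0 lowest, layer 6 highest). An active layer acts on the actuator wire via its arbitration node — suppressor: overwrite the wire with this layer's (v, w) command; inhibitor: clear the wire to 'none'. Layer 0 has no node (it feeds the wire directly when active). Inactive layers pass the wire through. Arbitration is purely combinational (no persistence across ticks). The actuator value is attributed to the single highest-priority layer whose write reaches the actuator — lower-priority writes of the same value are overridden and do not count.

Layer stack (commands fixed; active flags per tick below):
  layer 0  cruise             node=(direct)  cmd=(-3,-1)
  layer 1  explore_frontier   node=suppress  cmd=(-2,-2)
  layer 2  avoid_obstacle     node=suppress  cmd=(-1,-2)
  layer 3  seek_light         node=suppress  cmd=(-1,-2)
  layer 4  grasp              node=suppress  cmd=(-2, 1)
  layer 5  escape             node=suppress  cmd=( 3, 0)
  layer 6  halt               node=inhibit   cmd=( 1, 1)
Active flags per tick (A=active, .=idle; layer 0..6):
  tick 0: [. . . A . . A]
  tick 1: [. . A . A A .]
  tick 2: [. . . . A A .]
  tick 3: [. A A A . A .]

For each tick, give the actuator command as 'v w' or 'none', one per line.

none
3 0
3 0
3 0

tick 0:
  layer 0 (cruise) idle — none
  layer 1 (explore_frontier) idle — unchanged: none
  layer 2 (avoid_obstacle) idle — unchanged: none
  layer 3 (seek_light) active — suppresses: (-1, -2)
  layer 4 (grasp) idle — unchanged: (-1, -2)
  layer 5 (escape) idle — unchanged: (-1, -2)
  layer 6 (halt) active — inhibits: none
  → actuator none
tick 1:
  layer 0 (cruise) idle — none
  layer 1 (explore_frontier) idle — unchanged: none
  layer 2 (avoid_obstacle) active — suppresses: (-1, -2)
  layer 3 (seek_light) idle — unchanged: (-1, -2)
  layer 4 (grasp) active — suppresses: (-2, 1)
  layer 5 (escape) active — suppresses: (3, 0)
  layer 6 (halt) idle — unchanged: (3, 0)
  → actuator (3, 0)
tick 2:
  layer 0 (cruise) idle — none
  layer 1 (explore_frontier) idle — unchanged: none
  layer 2 (avoid_obstacle) idle — unchanged: none
  layer 3 (seek_light) idle — unchanged: none
  layer 4 (grasp) active — suppresses: (-2, 1)
  layer 5 (escape) active — suppresses: (3, 0)
  layer 6 (halt) idle — unchanged: (3, 0)
  → actuator (3, 0)
tick 3:
  layer 0 (cruise) idle — none
  layer 1 (explore_frontier) active — suppresses: (-2, -2)
  layer 2 (avoid_obstacle) active — suppresses: (-1, -2)
  layer 3 (seek_light) active — suppresses: (-1, -2)
  layer 4 (grasp) idle — unchanged: (-1, -2)
  layer 5 (escape) active — suppresses: (3, 0)
  layer 6 (halt) idle — unchanged: (3, 0)
  → actuator (3, 0)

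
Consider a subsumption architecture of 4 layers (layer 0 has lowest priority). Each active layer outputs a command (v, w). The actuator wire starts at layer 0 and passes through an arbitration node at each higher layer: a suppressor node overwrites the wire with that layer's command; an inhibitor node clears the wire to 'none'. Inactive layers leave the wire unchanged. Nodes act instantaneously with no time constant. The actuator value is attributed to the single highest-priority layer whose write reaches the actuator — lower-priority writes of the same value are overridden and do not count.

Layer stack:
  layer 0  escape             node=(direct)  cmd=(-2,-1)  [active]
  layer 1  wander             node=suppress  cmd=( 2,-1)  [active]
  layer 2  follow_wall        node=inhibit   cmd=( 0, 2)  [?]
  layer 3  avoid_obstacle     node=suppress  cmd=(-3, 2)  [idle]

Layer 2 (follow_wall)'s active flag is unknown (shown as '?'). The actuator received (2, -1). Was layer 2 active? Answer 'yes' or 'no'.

If layer 2 is active=yes:
  actuator would be none
If layer 2 is active=no:
  actuator would be (2, -1)
Observed (2, -1), so layer 2 was idle.

no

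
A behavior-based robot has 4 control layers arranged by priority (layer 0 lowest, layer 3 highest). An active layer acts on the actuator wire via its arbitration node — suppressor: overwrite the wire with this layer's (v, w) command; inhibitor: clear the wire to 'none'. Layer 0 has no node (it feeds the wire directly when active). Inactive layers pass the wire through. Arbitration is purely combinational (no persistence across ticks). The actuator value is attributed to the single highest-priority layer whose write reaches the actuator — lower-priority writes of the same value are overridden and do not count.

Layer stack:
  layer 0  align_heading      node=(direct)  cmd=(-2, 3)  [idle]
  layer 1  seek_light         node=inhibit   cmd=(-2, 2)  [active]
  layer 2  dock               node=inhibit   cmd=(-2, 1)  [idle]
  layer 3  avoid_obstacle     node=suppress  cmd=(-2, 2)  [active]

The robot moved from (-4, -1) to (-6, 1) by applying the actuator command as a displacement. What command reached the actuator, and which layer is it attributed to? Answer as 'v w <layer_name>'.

-2 2 avoid_obstacle

displacement = (-6, 1) − (-4, -1) = (-2, 2)
[0] align_heading off; wire := none
[1] seek_light on (inhibit); wire := none
[2] dock off; pass none
[3] avoid_obstacle on (suppress); wire := (-2, 2)
output (-2, 2) — from layer 3 (avoid_obstacle)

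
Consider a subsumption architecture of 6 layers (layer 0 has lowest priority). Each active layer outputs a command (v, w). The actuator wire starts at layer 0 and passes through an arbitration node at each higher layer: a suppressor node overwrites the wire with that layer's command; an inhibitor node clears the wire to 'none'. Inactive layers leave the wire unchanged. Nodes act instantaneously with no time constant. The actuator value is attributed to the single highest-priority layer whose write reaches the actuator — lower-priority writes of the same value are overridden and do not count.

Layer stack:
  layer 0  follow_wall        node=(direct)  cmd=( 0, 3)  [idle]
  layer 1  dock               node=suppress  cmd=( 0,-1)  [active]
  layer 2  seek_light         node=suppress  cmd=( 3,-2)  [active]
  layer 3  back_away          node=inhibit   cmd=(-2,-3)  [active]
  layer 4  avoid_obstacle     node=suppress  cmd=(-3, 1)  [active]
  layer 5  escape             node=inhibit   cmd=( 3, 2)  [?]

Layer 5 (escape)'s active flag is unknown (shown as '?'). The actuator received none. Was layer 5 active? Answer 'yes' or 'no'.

yes

If layer 5 is active=yes:
  actuator would be none
If layer 5 is active=no:
  actuator would be (-3, 1)
Observed none, so layer 5 was active.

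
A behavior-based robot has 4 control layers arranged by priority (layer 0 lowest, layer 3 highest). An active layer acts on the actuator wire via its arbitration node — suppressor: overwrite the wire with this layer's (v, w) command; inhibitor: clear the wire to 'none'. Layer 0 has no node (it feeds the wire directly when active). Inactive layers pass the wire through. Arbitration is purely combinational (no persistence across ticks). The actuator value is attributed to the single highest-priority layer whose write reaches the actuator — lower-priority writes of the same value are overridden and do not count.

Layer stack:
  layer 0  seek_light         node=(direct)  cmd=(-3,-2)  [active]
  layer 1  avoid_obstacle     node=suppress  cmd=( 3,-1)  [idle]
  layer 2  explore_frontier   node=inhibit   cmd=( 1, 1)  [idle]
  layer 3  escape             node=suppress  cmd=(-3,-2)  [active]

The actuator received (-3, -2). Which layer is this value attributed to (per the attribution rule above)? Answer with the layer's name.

layer 0 (seek_light) active — direct: (-3, -2)
layer 1 (avoid_obstacle) idle — unchanged: (-3, -2)
layer 2 (explore_frontier) idle — unchanged: (-3, -2)
layer 3 (escape) active — suppresses: (-3, -2)
→ actuator (-3, -2)
last writer: layer 3 = escape

escape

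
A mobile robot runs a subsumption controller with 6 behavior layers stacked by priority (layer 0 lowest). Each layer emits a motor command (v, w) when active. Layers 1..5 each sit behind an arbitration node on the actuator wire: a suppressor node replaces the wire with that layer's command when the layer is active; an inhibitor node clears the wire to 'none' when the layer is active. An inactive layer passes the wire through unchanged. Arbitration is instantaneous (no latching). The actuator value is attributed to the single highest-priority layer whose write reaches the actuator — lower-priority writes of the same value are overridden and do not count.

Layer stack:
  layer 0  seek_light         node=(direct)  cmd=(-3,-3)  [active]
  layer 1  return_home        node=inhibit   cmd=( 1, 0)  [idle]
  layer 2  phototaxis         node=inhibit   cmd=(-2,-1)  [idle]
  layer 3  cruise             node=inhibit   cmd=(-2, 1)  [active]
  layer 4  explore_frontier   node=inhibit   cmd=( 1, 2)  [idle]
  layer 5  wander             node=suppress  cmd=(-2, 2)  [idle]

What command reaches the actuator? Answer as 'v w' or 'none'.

none

layer 0 (seek_light) active — direct: (-3, -3)
layer 1 (return_home) idle — unchanged: (-3, -3)
layer 2 (phototaxis) idle — unchanged: (-3, -3)
layer 3 (cruise) active — inhibits: none
layer 4 (explore_frontier) idle — unchanged: none
layer 5 (wander) idle — unchanged: none
→ actuator none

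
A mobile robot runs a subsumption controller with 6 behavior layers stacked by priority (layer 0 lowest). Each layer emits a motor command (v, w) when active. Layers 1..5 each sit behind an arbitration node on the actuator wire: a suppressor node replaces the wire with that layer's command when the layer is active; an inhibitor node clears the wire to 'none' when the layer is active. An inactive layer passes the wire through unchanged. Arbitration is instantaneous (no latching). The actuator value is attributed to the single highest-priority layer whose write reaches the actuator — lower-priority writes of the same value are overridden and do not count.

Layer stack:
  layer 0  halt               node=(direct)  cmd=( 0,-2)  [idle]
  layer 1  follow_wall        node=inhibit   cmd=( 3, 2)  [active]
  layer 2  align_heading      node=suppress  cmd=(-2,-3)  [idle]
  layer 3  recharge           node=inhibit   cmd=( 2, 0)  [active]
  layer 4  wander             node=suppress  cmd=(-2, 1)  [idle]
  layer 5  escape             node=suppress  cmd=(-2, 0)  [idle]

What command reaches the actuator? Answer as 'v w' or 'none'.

layer 0 (halt) idle — none
layer 1 (follow_wall) active — inhibits: none
layer 2 (align_heading) idle — unchanged: none
layer 3 (recharge) active — inhibits: none
layer 4 (wander) idle — unchanged: none
layer 5 (escape) idle — unchanged: none
→ actuator none

none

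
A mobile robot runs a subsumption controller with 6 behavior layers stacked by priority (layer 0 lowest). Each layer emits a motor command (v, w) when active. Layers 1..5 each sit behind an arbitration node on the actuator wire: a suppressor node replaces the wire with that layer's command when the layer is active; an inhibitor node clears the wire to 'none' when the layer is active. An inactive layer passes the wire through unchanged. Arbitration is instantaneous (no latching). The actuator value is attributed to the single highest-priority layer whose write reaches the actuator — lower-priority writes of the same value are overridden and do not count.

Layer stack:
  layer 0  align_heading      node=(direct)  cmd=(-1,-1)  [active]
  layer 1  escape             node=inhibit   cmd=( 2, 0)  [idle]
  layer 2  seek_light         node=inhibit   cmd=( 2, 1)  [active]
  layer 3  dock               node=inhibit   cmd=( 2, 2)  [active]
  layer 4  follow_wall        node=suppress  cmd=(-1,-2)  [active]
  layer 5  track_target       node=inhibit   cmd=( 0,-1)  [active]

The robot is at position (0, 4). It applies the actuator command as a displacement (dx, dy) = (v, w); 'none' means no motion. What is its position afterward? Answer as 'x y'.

0 4

[0] align_heading on; wire := (-1, -1)
[1] escape off; pass (-1, -1)
[2] seek_light on (inhibit); wire := none
[3] dock on (inhibit); wire := none
[4] follow_wall on (suppress); wire := (-1, -2)
[5] track_target on (inhibit); wire := none
output none
position: (0, 4) + none = (0, 4)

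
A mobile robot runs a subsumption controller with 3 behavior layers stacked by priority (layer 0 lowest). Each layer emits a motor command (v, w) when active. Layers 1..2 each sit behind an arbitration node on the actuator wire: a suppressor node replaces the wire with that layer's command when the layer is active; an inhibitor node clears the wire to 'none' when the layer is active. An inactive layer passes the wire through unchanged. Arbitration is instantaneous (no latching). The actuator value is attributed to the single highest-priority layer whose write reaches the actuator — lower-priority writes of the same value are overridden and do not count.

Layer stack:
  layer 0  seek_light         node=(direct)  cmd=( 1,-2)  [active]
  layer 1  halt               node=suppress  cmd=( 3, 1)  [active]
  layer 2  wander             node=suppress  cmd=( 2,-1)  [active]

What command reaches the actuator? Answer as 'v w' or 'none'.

layer 0 (seek_light) active — direct: (1, -2)
layer 1 (halt) active — suppresses: (3, 1)
layer 2 (wander) active — suppresses: (2, -1)
→ actuator (2, -1)

2 -1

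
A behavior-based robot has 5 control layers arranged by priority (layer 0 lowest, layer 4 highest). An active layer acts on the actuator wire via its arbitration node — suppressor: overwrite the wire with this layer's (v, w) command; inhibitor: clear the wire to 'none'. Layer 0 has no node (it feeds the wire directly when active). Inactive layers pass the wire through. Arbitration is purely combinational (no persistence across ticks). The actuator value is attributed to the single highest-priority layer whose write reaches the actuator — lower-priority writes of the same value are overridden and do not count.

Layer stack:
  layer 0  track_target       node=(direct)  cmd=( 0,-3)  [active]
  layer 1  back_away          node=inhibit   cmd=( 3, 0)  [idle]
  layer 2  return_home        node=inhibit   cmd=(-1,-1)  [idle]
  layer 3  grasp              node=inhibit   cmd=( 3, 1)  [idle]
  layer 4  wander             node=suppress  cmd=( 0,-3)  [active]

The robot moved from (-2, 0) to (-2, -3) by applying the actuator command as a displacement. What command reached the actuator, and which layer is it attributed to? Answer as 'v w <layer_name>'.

displacement = (-2, -3) − (-2, 0) = (0, -3)
[0] track_target on; wire := (0, -3)
[1] back_away off; pass (0, -3)
[2] return_home off; pass (0, -3)
[3] grasp off; pass (0, -3)
[4] wander on (suppress); wire := (0, -3)
output (0, -3) — from layer 4 (wander)

0 -3 wander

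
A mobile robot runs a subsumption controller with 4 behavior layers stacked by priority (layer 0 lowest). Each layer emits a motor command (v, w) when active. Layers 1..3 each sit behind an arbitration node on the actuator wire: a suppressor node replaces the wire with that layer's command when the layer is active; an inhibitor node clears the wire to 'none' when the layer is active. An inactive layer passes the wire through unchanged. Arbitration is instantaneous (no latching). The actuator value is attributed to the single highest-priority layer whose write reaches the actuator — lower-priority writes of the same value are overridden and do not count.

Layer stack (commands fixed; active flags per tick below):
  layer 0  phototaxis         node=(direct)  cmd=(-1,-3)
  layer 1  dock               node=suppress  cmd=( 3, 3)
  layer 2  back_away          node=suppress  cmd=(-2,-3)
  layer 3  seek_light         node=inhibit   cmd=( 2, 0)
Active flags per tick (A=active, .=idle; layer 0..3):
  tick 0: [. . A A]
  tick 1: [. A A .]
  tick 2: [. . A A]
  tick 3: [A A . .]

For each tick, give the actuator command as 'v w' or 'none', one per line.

tick 0:
  [0] phototaxis off; wire := none
  [1] dock off; pass none
  [2] back_away on (suppress); wire := (-2, -3)
  [3] seek_light on (inhibit); wire := none
  output none
tick 1:
  [0] phototaxis off; wire := none
  [1] dock on (suppress); wire := (3, 3)
  [2] back_away on (suppress); wire := (-2, -3)
  [3] seek_light off; pass (-2, -3)
  output (-2, -3)
tick 2:
  [0] phototaxis off; wire := none
  [1] dock off; pass none
  [2] back_away on (suppress); wire := (-2, -3)
  [3] seek_light on (inhibit); wire := none
  output none
tick 3:
  [0] phototaxis on; wire := (-1, -3)
  [1] dock on (suppress); wire := (3, 3)
  [2] back_away off; pass (3, 3)
  [3] seek_light off; pass (3, 3)
  output (3, 3)

none
-2 -3
none
3 3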